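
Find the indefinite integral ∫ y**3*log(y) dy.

y**4*log(y)/4 - y**4/16 + C

Use integration by parts with u = log(y), dv = y**3 dy.
Then du = 1/y dy and v = y**4/4.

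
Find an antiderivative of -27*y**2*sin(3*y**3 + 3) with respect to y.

Let u = 3*y**3 + 3, so du = (9*y**2) dy.
Rewriting, the integral becomes -3·∫ sin(u) du = -3·-cos(u).
Substituting back, u = 3*y**3 + 3.

3*cos(3*y**3 + 3) + C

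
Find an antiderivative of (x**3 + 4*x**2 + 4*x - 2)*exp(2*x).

(4*x**3 + 10*x**2 + 6*x - 11)*exp(2*x)/8 + C

Use integration by parts with u = x**3 + 4*x**2 + 4*x - 2, dv = exp(2*x) dx, so v = exp(2*x)/2.
Apply parts 3 times (tabular method): alternate signs, differentiate u down to 0, integrate dv up.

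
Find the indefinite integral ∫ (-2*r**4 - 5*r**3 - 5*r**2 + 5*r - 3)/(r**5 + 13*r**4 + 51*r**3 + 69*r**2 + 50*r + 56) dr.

-log(r + 2)/2 + 295*log(r + 4)/102 - 337*log(r + 7)/75 + 43*log(r**2 + 1)/850 + 49*atan(r)/425 + C

Factor the denominator: (r + 2)*(r + 4)*(r + 7)*(r**2 + 1).
Partial-fraction decomposition: (43*r + 49)/(425*(r**2 + 1)) - 337/(75*(r + 7)) + 295/(102*(r + 4)) - 1/(2*(r + 2)).
Integrate each term; A/(r−a) gives A·log|r−a|; the (Br+D)/(r²+p²) term gives a log and an atan.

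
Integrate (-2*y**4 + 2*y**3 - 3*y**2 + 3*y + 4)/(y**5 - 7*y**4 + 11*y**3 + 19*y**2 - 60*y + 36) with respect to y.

76*log(y - 3)/25 - 9*log(y - 2)/2 - log(y - 1)/3 - 31*log(y + 2)/150 + 61/(5*y - 15) + C

Factor the denominator: (y - 3)**2*(y - 2)*(y - 1)*(y + 2).
Partial-fraction decomposition: -31/(150*(y + 2)) - 1/(3*(y - 1)) - 9/(2*(y - 2)) + 76/(25*(y - 3)) - 61/(5*(y - 3)**2).
Integrate each term; A/(y−a) gives A·log|y−a|; A/(y−a)² gives −A/(y−a).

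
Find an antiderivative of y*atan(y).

y**2*atan(y)/2 - y/2 + atan(y)/2 + C

Use integration by parts with u = arctan(y), dv = y dy.
Then du = 1/(y**2 + 1) dy.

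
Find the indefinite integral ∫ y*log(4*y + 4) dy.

y**2*log(4*y + 4)/2 - y**2/4 + y/2 - log(y + 1)/2 + C

Use integration by parts with u = log(4*y + 4), dv = y dy.
Then du = 4/(4*y + 4) dy and v = y**2/2.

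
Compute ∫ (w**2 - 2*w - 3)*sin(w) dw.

Use integration by parts with u = w**2 - 2*w - 3, dv = sin(w) dw, so v = -cos(w).
Apply parts 2 times (tabular method): alternate signs, differentiate u down to 0, integrate dv up.

-w**2*cos(w) + 2*w*sin(w) + 2*w*cos(w) - 2*sin(w) + 5*cos(w) + C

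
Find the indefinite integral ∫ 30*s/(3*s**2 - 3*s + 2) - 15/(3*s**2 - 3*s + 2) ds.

Let u = 3*s**2 - 3*s + 2, so du = (6*s - 3) ds.
Rewriting, the integral becomes 5·∫ 1/u du = 5·log(u).
Substituting back, u = 3*s**2 - 3*s + 2.

5*log(3*s**2 - 3*s + 2) + C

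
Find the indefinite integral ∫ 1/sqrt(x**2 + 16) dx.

Substitute x = 4·tan(θ), so dx = 4·sec(θ)^2 dθ and the radical becomes sqrt(x**2 + 16) = 4·sec(θ) by the Pythagorean identity.
Integrate the resulting trig expression in θ, then back-substitute tan(θ) = x/4, sec(θ) = sqrt(x**2 + 16)/4 (absorbing any constant into C).

log(x + sqrt(x**2 + 16)) + C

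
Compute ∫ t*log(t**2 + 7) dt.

Let u = t**2 + 7, so du = (2*t) dt.
The integral becomes (1/2)·∫ log(u) du; integrate by parts with u′=log(u), dv′=du.

t**2*log(t**2 + 7)/2 - t**2/2 + 7*log(t**2 + 7)/2 + C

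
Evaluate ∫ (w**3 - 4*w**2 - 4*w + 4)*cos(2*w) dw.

w**3*sin(2*w)/2 - 2*w**2*sin(2*w) + 3*w**2*cos(2*w)/4 - 11*w*sin(2*w)/4 - 2*w*cos(2*w) + 3*sin(2*w) - 11*cos(2*w)/8 + C

Use integration by parts with u = w**3 - 4*w**2 - 4*w + 4, dv = cos(2*w) dw, so v = sin(2*w)/2.
Apply parts 3 times (tabular method): alternate signs, differentiate u down to 0, integrate dv up.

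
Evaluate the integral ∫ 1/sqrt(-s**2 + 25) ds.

asin(s/5) + C

Substitute s = 5·sin(θ), so ds = 5·cos(θ) dθ and the radical becomes sqrt(-s**2 + 25) = 5·cos(θ) by the Pythagorean identity.
Integrate the resulting trig expression in θ, then back-substitute θ = asin(s/5), sin(θ) = s/5, cos(θ) = sqrt(-s**2 + 25)/5 (absorbing any constant into C).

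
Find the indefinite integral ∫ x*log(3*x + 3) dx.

Use integration by parts with u = log(3*x + 3), dv = x dx.
Then du = 3/(3*x + 3) dx and v = x**2/2.

x**2*log(3*x + 3)/2 - x**2/4 + x/2 - log(x + 1)/2 + C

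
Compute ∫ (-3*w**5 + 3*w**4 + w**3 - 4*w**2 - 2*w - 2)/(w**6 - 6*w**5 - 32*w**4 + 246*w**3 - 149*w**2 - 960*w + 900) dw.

Factor the denominator: (w - 5)**2*(w - 3)*(w - 1)*(w + 2)*(w + 6).
Partial-fraction decomposition: -1919/(2178*(w + 6)) + 61/(1470*(w + 2)) + 1/(96*(w - 1)) - 503/(360*(w - 3)) - 146775/(189728*(w - 5)) - 7487/(616*(w - 5)**2).
Integrate each term; A/(w−a) gives A·log|w−a|; A/(w−a)² gives −A/(w−a).

-146775*log(w - 5)/189728 - 503*log(w - 3)/360 + log(w - 1)/96 + 61*log(w + 2)/1470 - 1919*log(w + 6)/2178 + 7487/(616*w - 3080) + C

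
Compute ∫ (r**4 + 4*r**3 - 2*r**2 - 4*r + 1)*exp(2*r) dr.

(2*r**4 + 4*r**3 - 10*r**2 + 2*r + 1)*exp(2*r)/4 + C

Use integration by parts with u = r**4 + 4*r**3 - 2*r**2 - 4*r + 1, dv = exp(2*r) dr, so v = exp(2*r)/2.
Apply parts 4 times (tabular method): alternate signs, differentiate u down to 0, integrate dv up.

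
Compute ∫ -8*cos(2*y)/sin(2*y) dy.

Let u = sin(2*y), so du = (2*cos(2*y)) dy.
Rewriting, the integral becomes -4·∫ 1/u du = -4·log(u).
Substituting back, u = sin(2*y).

-4*log(sin(2*y)) + C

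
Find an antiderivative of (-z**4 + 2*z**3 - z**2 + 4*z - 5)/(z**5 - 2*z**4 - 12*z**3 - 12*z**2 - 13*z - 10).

Factor the denominator: (z - 5)*(z + 1)*(z + 2)*(z**2 + 1).
Partial-fraction decomposition: -(43*z - 6)/(130*(z**2 + 1)) - 7/(5*(z + 2)) + 13/(12*(z + 1)) - 55/(156*(z - 5)).
Integrate each term; A/(z−a) gives A·log|z−a|; the (Bz+D)/(z²+p²) term gives a log and an atan.

-55*log(z - 5)/156 + 13*log(z + 1)/12 - 7*log(z + 2)/5 - 43*log(z**2 + 1)/260 + 3*atan(z)/65 + C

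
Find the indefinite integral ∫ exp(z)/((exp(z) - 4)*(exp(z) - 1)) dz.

Let u = e^z, du = e^z dz.
The integral becomes ∫ du/((u-4)(u-1)); decompose into partial fractions.

log(exp(z) - 4)/3 - log(exp(z) - 1)/3 + C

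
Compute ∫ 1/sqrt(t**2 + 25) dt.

Substitute t = 5·tan(θ), so dt = 5·sec(θ)^2 dθ and the radical becomes sqrt(t**2 + 25) = 5·sec(θ) by the Pythagorean identity.
Integrate the resulting trig expression in θ, then back-substitute tan(θ) = t/5, sec(θ) = sqrt(t**2 + 25)/5 (absorbing any constant into C).

log(t + sqrt(t**2 + 25)) + C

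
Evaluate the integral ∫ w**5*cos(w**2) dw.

Let u = w², du = 2w dw; rewrite as (1/2)∫ u^2·cos(1u) du.
Now integrate by parts 2 times.

w**4*sin(w**2)/2 + w**2*cos(w**2) - sin(w**2) + C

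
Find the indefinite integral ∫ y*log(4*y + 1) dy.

Use integration by parts with u = log(4*y + 1), dv = y dy.
Then du = 4/(4*y + 1) dy and v = y**2/2.

y**2*log(4*y + 1)/2 - y**2/4 + y/8 - log(4*y + 1)/32 + C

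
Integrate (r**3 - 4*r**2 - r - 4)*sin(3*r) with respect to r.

Use integration by parts with u = r**3 - 4*r**2 - r - 4, dv = sin(3*r) dr, so v = -cos(3*r)/3.
Apply parts 3 times (tabular method): alternate signs, differentiate u down to 0, integrate dv up.

-r**3*cos(3*r)/3 + r**2*sin(3*r)/3 + 4*r**2*cos(3*r)/3 - 8*r*sin(3*r)/9 + 5*r*cos(3*r)/9 - 5*sin(3*r)/27 + 28*cos(3*r)/27 + C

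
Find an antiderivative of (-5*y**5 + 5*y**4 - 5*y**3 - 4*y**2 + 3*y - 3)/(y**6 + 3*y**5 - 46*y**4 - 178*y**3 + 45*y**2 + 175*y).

Factor the denominator: y*(y - 7)*(y - 1)*(y + 1)*(y + 5)**2.
Partial-fraction decomposition: -49771/(14400*(y + 5)) + 6419/(480*(y + 5)**2) - 5/(256*(y + 1)) + 1/(48*(y - 1)) - 24641/(16128*(y - 7)) - 3/(175*y).
Integrate each term; A/(y−a) gives A·log|y−a|; A/(y−a)² gives −A/(y−a).

-3*log(y)/175 - 24641*log(y - 7)/16128 + log(y - 1)/48 - 5*log(y + 1)/256 - 49771*log(y + 5)/14400 - 6419/(480*y + 2400) + C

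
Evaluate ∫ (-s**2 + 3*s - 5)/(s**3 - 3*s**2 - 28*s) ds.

Factor the denominator: s*(s - 7)*(s + 4).
Partial-fraction decomposition: -3/(4*(s + 4)) - 3/(7*(s - 7)) + 5/(28*s).
Integrate each term: A/(s−a) contributes A·log|s−a|.

5*log(s)/28 - 3*log(s - 7)/7 - 3*log(s + 4)/4 + C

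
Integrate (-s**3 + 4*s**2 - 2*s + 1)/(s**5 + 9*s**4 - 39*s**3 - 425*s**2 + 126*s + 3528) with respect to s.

Factor the denominator: (s - 6)*(s - 3)*(s + 4)*(s + 7)**2.
Partial-fraction decomposition: -7574/(38025*(s + 7)) - 277/(195*(s + 7)**2) + 137/(630*(s + 4)) - 1/(525*(s - 3)) - 83/(5070*(s - 6)).
Integrate each term; A/(s−a) gives A·log|s−a|; A/(s−a)² gives −A/(s−a).

-83*log(s - 6)/5070 - log(s - 3)/525 + 137*log(s + 4)/630 - 7574*log(s + 7)/38025 + 277/(195*s + 1365) + C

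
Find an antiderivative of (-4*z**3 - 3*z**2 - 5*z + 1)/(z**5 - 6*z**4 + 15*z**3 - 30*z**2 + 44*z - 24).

-149*log(z - 3)/26 + 53*log(z - 2)/8 - 11*log(z - 1)/10 + 107*log(z**2 + 4)/1040 + 271*atan(z/2)/520 + C

Factor the denominator: (z - 3)*(z - 2)*(z - 1)*(z**2 + 4).
Partial-fraction decomposition: (107*z + 542)/(520*(z**2 + 4)) - 11/(10*(z - 1)) + 53/(8*(z - 2)) - 149/(26*(z - 3)).
Integrate each term; A/(z−a) gives A·log|z−a|; the (Bz+D)/(z²+p²) term gives a log and an atan.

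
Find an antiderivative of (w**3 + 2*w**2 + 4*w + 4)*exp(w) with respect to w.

(w**3 - w**2 + 6*w - 2)*exp(w) + C

Use integration by parts with u = w**3 + 2*w**2 + 4*w + 4, dv = exp(w) dw, so v = exp(w).
Apply parts 3 times (tabular method): alternate signs, differentiate u down to 0, integrate dv up.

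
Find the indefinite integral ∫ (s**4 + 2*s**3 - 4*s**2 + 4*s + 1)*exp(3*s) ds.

(27*s**4 + 18*s**3 - 126*s**2 + 192*s - 37)*exp(3*s)/81 + C

Use integration by parts with u = s**4 + 2*s**3 - 4*s**2 + 4*s + 1, dv = exp(3*s) ds, so v = exp(3*s)/3.
Apply parts 4 times (tabular method): alternate signs, differentiate u down to 0, integrate dv up.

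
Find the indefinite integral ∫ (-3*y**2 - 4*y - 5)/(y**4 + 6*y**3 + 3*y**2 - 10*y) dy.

Factor the denominator: y*(y - 1)*(y + 2)*(y + 5).
Partial-fraction decomposition: 2/(3*(y + 5)) - 1/(2*(y + 2)) - 2/(3*(y - 1)) + 1/(2*y).
Integrate each term: A/(y−a) contributes A·log|y−a|.

log(y)/2 - 2*log(y - 1)/3 - log(y + 2)/2 + 2*log(y + 5)/3 + C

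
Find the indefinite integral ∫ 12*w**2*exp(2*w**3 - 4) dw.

Let u = 2*w**3 - 4, so du = (6*w**2) dw.
Rewriting, the integral becomes 2·∫ e^u du = 2·e^u.
Substituting back, u = 2*w**3 - 4.

2*exp(2*w**3 - 4) + C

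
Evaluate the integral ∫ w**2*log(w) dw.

w**3*log(w)/3 - w**3/9 + C

Use integration by parts with u = log(w), dv = w**2 dw.
Then du = 1/w dw and v = w**3/3.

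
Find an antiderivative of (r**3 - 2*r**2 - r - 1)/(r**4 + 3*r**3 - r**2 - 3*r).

Factor the denominator: r*(r - 1)*(r + 1)*(r + 3).
Partial-fraction decomposition: 43/(24*(r + 3)) - 3/(4*(r + 1)) - 3/(8*(r - 1)) + 1/(3*r).
Integrate each term: A/(r−a) contributes A·log|r−a|.

log(r)/3 - 3*log(r - 1)/8 - 3*log(r + 1)/4 + 43*log(r + 3)/24 + C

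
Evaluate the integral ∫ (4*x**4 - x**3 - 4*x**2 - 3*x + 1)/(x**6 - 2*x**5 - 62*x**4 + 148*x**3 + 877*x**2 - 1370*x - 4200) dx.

Factor the denominator: (x - 5)**2*(x - 4)*(x + 2)*(x + 3)*(x + 7).
Partial-fraction decomposition: -9773/(31680*(x + 7)) + 325/(1792*(x + 3)) - 3/(70*(x + 2)) + 295/(154*(x - 4)) - 28153/(16128*(x - 5)) + 323/(96*(x - 5)**2).
Integrate each term; A/(x−a) gives A·log|x−a|; A/(x−a)² gives −A/(x−a).

-28153*log(x - 5)/16128 + 295*log(x - 4)/154 - 3*log(x + 2)/70 + 325*log(x + 3)/1792 - 9773*log(x + 7)/31680 - 323/(96*x - 480) + C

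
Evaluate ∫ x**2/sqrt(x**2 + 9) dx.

x*sqrt(x**2 + 9)/2 - 9*log(x + sqrt(x**2 + 9))/2 + C

Substitute x = 3·tan(θ), so dx = 3·sec(θ)^2 dθ and the radical becomes sqrt(x**2 + 9) = 3·sec(θ) by the Pythagorean identity.
Integrate the resulting trig expression in θ, then back-substitute tan(θ) = x/3, sec(θ) = sqrt(x**2 + 9)/3 (absorbing any constant into C).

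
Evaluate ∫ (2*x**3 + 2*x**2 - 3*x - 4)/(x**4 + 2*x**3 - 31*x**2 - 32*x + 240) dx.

Factor the denominator: (x - 4)*(x - 3)*(x + 4)*(x + 5).
Partial-fraction decomposition: 21/(8*(x + 5)) - 11/(7*(x + 4)) - 59/(56*(x - 3)) + 2/(x - 4).
Integrate each term: A/(x−a) contributes A·log|x−a|.

2*log(x - 4) - 59*log(x - 3)/56 - 11*log(x + 4)/7 + 21*log(x + 5)/8 + C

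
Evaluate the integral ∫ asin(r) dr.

Use integration by parts with u = arcsin(r), dv = dr.
Then du = 1/sqrt(-r**2 + 1) dr.

r*asin(r) + sqrt(-r**2 + 1) + C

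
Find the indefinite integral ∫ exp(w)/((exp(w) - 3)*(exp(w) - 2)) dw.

Let u = e^w, du = e^w dw.
The integral becomes ∫ du/((u-2)(u-3)); decompose into partial fractions.

log(exp(w) - 3) - log(exp(w) - 2) + C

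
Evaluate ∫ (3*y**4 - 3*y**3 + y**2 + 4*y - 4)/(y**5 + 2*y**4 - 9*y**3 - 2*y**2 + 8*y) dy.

Factor the denominator: y*(y - 2)*(y - 1)*(y + 1)*(y + 4).
Partial-fraction decomposition: 239/(90*(y + 4)) + 1/(18*(y + 1)) - 1/(10*(y - 1)) + 8/(9*(y - 2)) - 1/(2*y).
Integrate each term: A/(y−a) contributes A·log|y−a|.

-log(y)/2 + 8*log(y - 2)/9 - log(y - 1)/10 + log(y + 1)/18 + 239*log(y + 4)/90 + C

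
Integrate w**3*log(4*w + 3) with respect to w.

w**4*log(4*w + 3)/4 - w**4/16 + w**3/16 - 9*w**2/128 + 27*w/256 - 81*log(4*w + 3)/1024 + C

Use integration by parts with u = log(4*w + 3), dv = w**3 dw.
Then du = 4/(4*w + 3) dw and v = w**4/4.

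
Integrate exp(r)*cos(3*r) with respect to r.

3*exp(r)*sin(3*r)/10 + exp(r)*cos(3*r)/10 + C

Let I denote the integral. Integrate by parts with u = cos(3*r), dv = exp(r) dr, so v = exp(r): I = exp(r)*cos(3*r) + 3·∫ exp(r)*sin(3*r) dr.
Apply parts again with u = sin(3*r), dv = exp(r) dr: ∫ exp(r)*sin(3*r) dr = exp(r)*sin(3*r) − 3·I. Substituting back brings back I: I = 3*exp(r)*sin(3*r) + exp(r)*cos(3*r) − 9·I.
Solving for I: (1 + 9)·I equals the remaining terms, so I = (1/10)·(3*exp(r)*sin(3*r) + exp(r)*cos(3*r)).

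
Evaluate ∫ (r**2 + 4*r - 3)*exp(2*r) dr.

Use integration by parts with u = r**2 + 4*r - 3, dv = exp(2*r) dr, so v = exp(2*r)/2.
Apply parts 2 times (tabular method): alternate signs, differentiate u down to 0, integrate dv up.

(2*r**2 + 6*r - 9)*exp(2*r)/4 + C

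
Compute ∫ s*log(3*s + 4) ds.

Use integration by parts with u = log(3*s + 4), dv = s ds.
Then du = 3/(3*s + 4) ds and v = s**2/2.

s**2*log(3*s + 4)/2 - s**2/4 + 2*s/3 - 8*log(3*s + 4)/9 + C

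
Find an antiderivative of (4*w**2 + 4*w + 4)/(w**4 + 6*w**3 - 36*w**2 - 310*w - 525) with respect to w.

Factor the denominator: (w - 7)*(w + 3)*(w + 5)**2.
Partial-fraction decomposition: 13/(24*(w + 5)) + 7/(2*(w + 5)**2) - 7/(10*(w + 3)) + 19/(120*(w - 7)).
Integrate each term; A/(w−a) gives A·log|w−a|; A/(w−a)² gives −A/(w−a).

19*log(w - 7)/120 - 7*log(w + 3)/10 + 13*log(w + 5)/24 - 7/(2*w + 10) + C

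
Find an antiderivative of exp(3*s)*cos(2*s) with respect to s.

2*exp(3*s)*sin(2*s)/13 + 3*exp(3*s)*cos(2*s)/13 + C

Let I denote the integral. Integrate by parts with u = cos(2*s), dv = exp(3*s) ds, so v = exp(3*s)/3: I = exp(3*s)*cos(2*s)/3 + (2/3)·∫ exp(3*s)*sin(2*s) ds.
Apply parts again with u = sin(2*s), dv = exp(3*s) ds: ∫ exp(3*s)*sin(2*s) ds = exp(3*s)*sin(2*s)/3 − (2/3)·I. Substituting back brings back I: I = 2*exp(3*s)*sin(2*s)/9 + exp(3*s)*cos(2*s)/3 − (4/9)·I.
Solving for I: (1 + 4/9)·I equals the remaining terms, so I = (9/13)·(2*exp(3*s)*sin(2*s)/9 + exp(3*s)*cos(2*s)/3).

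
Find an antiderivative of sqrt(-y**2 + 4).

y*sqrt(-y**2 + 4)/2 + 2*asin(y/2) + C

Substitute y = 2·sin(θ), so dy = 2·cos(θ) dθ and the radical becomes sqrt(-y**2 + 4) = 2·cos(θ) by the Pythagorean identity.
Integrate the resulting trig expression in θ, then back-substitute θ = asin(y/2), sin(θ) = y/2, cos(θ) = sqrt(-y**2 + 4)/2 (absorbing any constant into C).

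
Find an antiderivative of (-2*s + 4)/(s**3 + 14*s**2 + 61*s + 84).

Factor the denominator: (s + 3)*(s + 4)*(s + 7).
Partial-fraction decomposition: 3/(2*(s + 7)) - 4/(s + 4) + 5/(2*(s + 3)).
Integrate each term: A/(s−a) contributes A·log|s−a|.

5*log(s + 3)/2 - 4*log(s + 4) + 3*log(s + 7)/2 + C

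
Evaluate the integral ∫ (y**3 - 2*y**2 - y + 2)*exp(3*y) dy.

(3*y**3 - 9*y**2 + 3*y + 5)*exp(3*y)/9 + C

Use integration by parts with u = y**3 - 2*y**2 - y + 2, dv = exp(3*y) dy, so v = exp(3*y)/3.
Apply parts 3 times (tabular method): alternate signs, differentiate u down to 0, integrate dv up.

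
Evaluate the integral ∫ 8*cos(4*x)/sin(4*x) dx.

2*log(sin(4*x)) + C

Let u = sin(4*x), so du = (4*cos(4*x)) dx.
Rewriting, the integral becomes 2·∫ 1/u du = 2·log(u).
Substituting back, u = sin(4*x).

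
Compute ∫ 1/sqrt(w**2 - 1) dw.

log(w + sqrt(w**2 - 1)) + C

Substitute w = sec(θ), so dw = sec(θ)*tan(θ) dθ and the radical becomes sqrt(w**2 - 1) = tan(θ) by the Pythagorean identity.
Integrate the resulting trig expression in θ, then back-substitute sec(θ) = w, tan(θ) = sqrt(w**2 - 1) (absorbing any constant into C).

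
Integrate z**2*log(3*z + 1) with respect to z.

z**3*log(3*z + 1)/3 - z**3/9 + z**2/18 - z/27 + log(3*z + 1)/81 + C

Use integration by parts with u = log(3*z + 1), dv = z**2 dz.
Then du = 3/(3*z + 1) dz and v = z**3/3.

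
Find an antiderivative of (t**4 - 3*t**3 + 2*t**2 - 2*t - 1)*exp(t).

Use integration by parts with u = t**4 - 3*t**3 + 2*t**2 - 2*t - 1, dv = exp(t) dt, so v = exp(t).
Apply parts 4 times (tabular method): alternate signs, differentiate u down to 0, integrate dv up.

(t**4 - 7*t**3 + 23*t**2 - 48*t + 47)*exp(t) + C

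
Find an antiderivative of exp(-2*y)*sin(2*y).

-exp(-2*y)*sin(2*y)/4 - exp(-2*y)*cos(2*y)/4 + C

Let I denote the integral. Integrate by parts with u = sin(2*y), dv = exp(-2*y) dy, so v = -exp(-2*y)/2: I = -exp(-2*y)*sin(2*y)/2 + ∫ exp(-2*y)*cos(2*y) dy.
Apply parts again with u = cos(2*y), dv = exp(-2*y) dy: ∫ exp(-2*y)*cos(2*y) dy = -exp(-2*y)*cos(2*y)/2 − I. Substituting back brings back I: I = -exp(-2*y)*sin(2*y)/2 - exp(-2*y)*cos(2*y)/2 − I.
Solving for I: (1 + 1)·I equals the remaining terms, so I = (1/2)·(-exp(-2*y)*sin(2*y)/2 - exp(-2*y)*cos(2*y)/2).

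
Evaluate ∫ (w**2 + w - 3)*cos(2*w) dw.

w**2*sin(2*w)/2 + w*sin(2*w)/2 + w*cos(2*w)/2 - 7*sin(2*w)/4 + cos(2*w)/4 + C

Use integration by parts with u = w**2 + w - 3, dv = cos(2*w) dw, so v = sin(2*w)/2.
Apply parts 2 times (tabular method): alternate signs, differentiate u down to 0, integrate dv up.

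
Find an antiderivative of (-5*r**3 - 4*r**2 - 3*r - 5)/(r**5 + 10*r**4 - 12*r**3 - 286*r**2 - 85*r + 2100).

-401*log(r - 4)/891 + 37*log(r - 3)/128 - 34501*log(r + 5)/10368 + 307*log(r + 7)/88 - 535/(144*r + 720) + C

Factor the denominator: (r - 4)*(r - 3)*(r + 5)**2*(r + 7).
Partial-fraction decomposition: 307/(88*(r + 7)) - 34501/(10368*(r + 5)) + 535/(144*(r + 5)**2) + 37/(128*(r - 3)) - 401/(891*(r - 4)).
Integrate each term; A/(r−a) gives A·log|r−a|; A/(r−a)² gives −A/(r−a).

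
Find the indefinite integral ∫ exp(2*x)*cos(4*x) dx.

Let I denote the integral. Integrate by parts with u = cos(4*x), dv = exp(2*x) dx, so v = exp(2*x)/2: I = exp(2*x)*cos(4*x)/2 + 2·∫ exp(2*x)*sin(4*x) dx.
Apply parts again with u = sin(4*x), dv = exp(2*x) dx: ∫ exp(2*x)*sin(4*x) dx = exp(2*x)*sin(4*x)/2 − 2·I. Substituting back brings back I: I = exp(2*x)*sin(4*x) + exp(2*x)*cos(4*x)/2 − 4·I.
Solving for I: (1 + 4)·I equals the remaining terms, so I = (1/5)·(exp(2*x)*sin(4*x) + exp(2*x)*cos(4*x)/2).

exp(2*x)*sin(4*x)/5 + exp(2*x)*cos(4*x)/10 + C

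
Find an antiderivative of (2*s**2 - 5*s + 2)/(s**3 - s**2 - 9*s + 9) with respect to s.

Factor the denominator: (s - 3)*(s - 1)*(s + 3).
Partial-fraction decomposition: 35/(24*(s + 3)) + 1/(8*(s - 1)) + 5/(12*(s - 3)).
Integrate each term: A/(s−a) contributes A·log|s−a|.

5*log(s - 3)/12 + log(s - 1)/8 + 35*log(s + 3)/24 + C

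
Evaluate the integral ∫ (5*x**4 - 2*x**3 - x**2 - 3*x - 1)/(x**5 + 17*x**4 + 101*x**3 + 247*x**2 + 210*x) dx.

Factor the denominator: x*(x + 2)*(x + 3)*(x + 5)*(x + 7).
Partial-fraction decomposition: 6331/(140*(x + 7)) - 841/(15*(x + 5)) + 229/(12*(x + 3)) - 97/(30*(x + 2)) - 1/(210*x).
Integrate each term: A/(x−a) contributes A·log|x−a|.

-log(x)/210 - 97*log(x + 2)/30 + 229*log(x + 3)/12 - 841*log(x + 5)/15 + 6331*log(x + 7)/140 + C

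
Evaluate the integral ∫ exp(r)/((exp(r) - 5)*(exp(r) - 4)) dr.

Let u = e^r, du = e^r dr.
The integral becomes ∫ du/((u-5)(u-4)); decompose into partial fractions.

log(exp(r) - 5) - log(exp(r) - 4) + C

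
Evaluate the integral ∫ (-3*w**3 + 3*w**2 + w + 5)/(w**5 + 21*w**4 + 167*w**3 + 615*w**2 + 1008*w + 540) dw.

Factor the denominator: (w + 1)*(w + 3)*(w + 5)*(w + 6)**2.
Partial-fraction decomposition: -2396/(45*(w + 6)) - 151/(3*(w + 6)**2) + 225/(4*(w + 5)) - 55/(18*(w + 3)) + 1/(20*(w + 1)).
Integrate each term; A/(w−a) gives A·log|w−a|; A/(w−a)² gives −A/(w−a).

log(w + 1)/20 - 55*log(w + 3)/18 + 225*log(w + 5)/4 - 2396*log(w + 6)/45 + 151/(3*w + 18) + C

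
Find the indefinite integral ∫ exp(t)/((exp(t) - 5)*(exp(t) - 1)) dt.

Let u = e^t, du = e^t dt.
The integral becomes ∫ du/((u-5)(u-1)); decompose into partial fractions.

log(exp(t) - 5)/4 - log(exp(t) - 1)/4 + C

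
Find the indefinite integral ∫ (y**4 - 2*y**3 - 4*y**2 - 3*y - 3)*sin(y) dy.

-y**4*cos(y) + 4*y**3*sin(y) + 2*y**3*cos(y) - 6*y**2*sin(y) + 16*y**2*cos(y) - 32*y*sin(y) - 9*y*cos(y) + 9*sin(y) - 29*cos(y) + C

Use integration by parts with u = y**4 - 2*y**3 - 4*y**2 - 3*y - 3, dv = sin(y) dy, so v = -cos(y).
Apply parts 4 times (tabular method): alternate signs, differentiate u down to 0, integrate dv up.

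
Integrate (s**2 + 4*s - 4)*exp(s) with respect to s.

Use integration by parts with u = s**2 + 4*s - 4, dv = exp(s) ds, so v = exp(s).
Apply parts 2 times (tabular method): alternate signs, differentiate u down to 0, integrate dv up.

(s**2 + 2*s - 6)*exp(s) + C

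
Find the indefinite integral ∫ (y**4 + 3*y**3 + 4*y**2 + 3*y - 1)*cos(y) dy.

y**4*sin(y) + 3*y**3*sin(y) + 4*y**3*cos(y) - 8*y**2*sin(y) + 9*y**2*cos(y) - 15*y*sin(y) - 16*y*cos(y) + 15*sin(y) - 15*cos(y) + C

Use integration by parts with u = y**4 + 3*y**3 + 4*y**2 + 3*y - 1, dv = cos(y) dy, so v = sin(y).
Apply parts 4 times (tabular method): alternate signs, differentiate u down to 0, integrate dv up.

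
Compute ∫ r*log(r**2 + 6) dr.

Let u = r**2 + 6, so du = (2*r) dr.
The integral becomes (1/2)·∫ log(u) du; integrate by parts with u′=log(u), dv′=du.

r**2*log(r**2 + 6)/2 - r**2/2 + 3*log(r**2 + 6) + C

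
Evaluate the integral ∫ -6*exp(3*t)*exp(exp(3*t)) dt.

-2*exp(exp(3*t)) + C

Let u = exp(3*t), so du = (3*exp(3*t)) dt.
Rewriting, the integral becomes -2·∫ e^u du = -2·e^u.
Substituting back, u = exp(3*t).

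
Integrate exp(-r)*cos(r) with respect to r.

Let I denote the integral. Integrate by parts with u = cos(r), dv = exp(-r) dr, so v = -exp(-r): I = -exp(-r)*cos(r) − ∫ exp(-r)*sin(r) dr.
Apply parts again with u = sin(r), dv = exp(-r) dr: ∫ exp(-r)*sin(r) dr = -exp(-r)*sin(r) + I. Substituting back brings back I: I = exp(-r)*sin(r) - exp(-r)*cos(r) − I.
Solving for I: (1 + 1)·I equals the remaining terms, so I = (1/2)·(exp(-r)*sin(r) - exp(-r)*cos(r)).

exp(-r)*sin(r)/2 - exp(-r)*cos(r)/2 + C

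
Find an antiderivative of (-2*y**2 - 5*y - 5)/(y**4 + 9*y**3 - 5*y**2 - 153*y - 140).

Factor the denominator: (y - 4)*(y + 1)*(y + 5)*(y + 7).
Partial-fraction decomposition: 17/(33*(y + 7)) - 5/(12*(y + 5)) + 1/(60*(y + 1)) - 19/(165*(y - 4)).
Integrate each term: A/(y−a) contributes A·log|y−a|.

-19*log(y - 4)/165 + log(y + 1)/60 - 5*log(y + 5)/12 + 17*log(y + 7)/33 + C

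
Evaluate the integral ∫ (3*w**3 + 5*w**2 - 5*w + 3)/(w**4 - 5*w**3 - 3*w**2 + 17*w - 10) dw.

Factor the denominator: (w - 5)*(w - 1)**2*(w + 2).
Partial-fraction decomposition: -1/(7*(w + 2)) - 9/(8*(w - 1)) - 1/(2*(w - 1)**2) + 239/(56*(w - 5)).
Integrate each term; A/(w−a) gives A·log|w−a|; A/(w−a)² gives −A/(w−a).

239*log(w - 5)/56 - 9*log(w - 1)/8 - log(w + 2)/7 + 1/(2*w - 2) + C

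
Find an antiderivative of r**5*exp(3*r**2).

(9*r**4 - 6*r**2 + 2)*exp(3*r**2)/54 + C

Let u = r², du = 2r dr; rewrite as (1/2)∫ u^2·exp(3u) du.
Now integrate by parts 2 times.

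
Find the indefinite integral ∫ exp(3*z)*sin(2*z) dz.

3*exp(3*z)*sin(2*z)/13 - 2*exp(3*z)*cos(2*z)/13 + C

Let I denote the integral. Integrate by parts with u = sin(2*z), dv = exp(3*z) dz, so v = exp(3*z)/3: I = exp(3*z)*sin(2*z)/3 − (2/3)·∫ exp(3*z)*cos(2*z) dz.
Apply parts again with u = cos(2*z), dv = exp(3*z) dz: ∫ exp(3*z)*cos(2*z) dz = exp(3*z)*cos(2*z)/3 + (2/3)·I. Substituting back brings back I: I = exp(3*z)*sin(2*z)/3 - 2*exp(3*z)*cos(2*z)/9 − (4/9)·I.
Solving for I: (1 + 4/9)·I equals the remaining terms, so I = (9/13)·(exp(3*z)*sin(2*z)/3 - 2*exp(3*z)*cos(2*z)/9).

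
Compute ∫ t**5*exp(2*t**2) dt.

Let u = t², du = 2t dt; rewrite as (1/2)∫ u^2·exp(2u) du.
Now integrate by parts 2 times.

(2*t**4 - 2*t**2 + 1)*exp(2*t**2)/8 + C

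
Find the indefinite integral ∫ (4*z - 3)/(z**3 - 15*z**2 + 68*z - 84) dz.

Factor the denominator: (z - 7)*(z - 6)*(z - 2).
Partial-fraction decomposition: 1/(4*(z - 2)) - 21/(4*(z - 6)) + 5/(z - 7).
Integrate each term: A/(z−a) contributes A·log|z−a|.

5*log(z - 7) - 21*log(z - 6)/4 + log(z - 2)/4 + C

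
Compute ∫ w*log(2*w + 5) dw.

w**2*log(2*w + 5)/2 - w**2/4 + 5*w/4 - 25*log(2*w + 5)/8 + C

Use integration by parts with u = log(2*w + 5), dv = w dw.
Then du = 2/(2*w + 5) dw and v = w**2/2.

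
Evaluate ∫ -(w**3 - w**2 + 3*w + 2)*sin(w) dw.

Use integration by parts with u = w**3 - w**2 + 3*w + 2, dv = -sin(w) dw, so v = cos(w).
Apply parts 3 times (tabular method): alternate signs, differentiate u down to 0, integrate dv up.

w**3*cos(w) - 3*w**2*sin(w) - w**2*cos(w) + 2*w*sin(w) - 3*w*cos(w) + 3*sin(w) + 4*cos(w) + C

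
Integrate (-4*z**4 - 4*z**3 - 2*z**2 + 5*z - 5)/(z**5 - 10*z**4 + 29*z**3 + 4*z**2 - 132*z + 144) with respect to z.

Factor the denominator: (z - 4)*(z - 3)**2*(z - 2)*(z + 2).
Partial-fraction decomposition: -11/(120*(z + 2)) + 99/(8*(z - 2)) + 459/(5*(z - 3)) + 88/(z - 3)**2 - 1297/(12*(z - 4)).
Integrate each term; A/(z−a) gives A·log|z−a|; A/(z−a)² gives −A/(z−a).

-1297*log(z - 4)/12 + 459*log(z - 3)/5 + 99*log(z - 2)/8 - 11*log(z + 2)/120 - 88/(z - 3) + C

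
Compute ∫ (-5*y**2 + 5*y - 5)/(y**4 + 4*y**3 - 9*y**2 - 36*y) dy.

Factor the denominator: y*(y - 3)*(y + 3)*(y + 4).
Partial-fraction decomposition: 15/(4*(y + 4)) - 65/(18*(y + 3)) - 5/(18*(y - 3)) + 5/(36*y).
Integrate each term: A/(y−a) contributes A·log|y−a|.

5*log(y)/36 - 5*log(y - 3)/18 - 65*log(y + 3)/18 + 15*log(y + 4)/4 + C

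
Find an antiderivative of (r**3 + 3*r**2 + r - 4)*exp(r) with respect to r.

(r**3 + r - 5)*exp(r) + C

Use integration by parts with u = r**3 + 3*r**2 + r - 4, dv = exp(r) dr, so v = exp(r).
Apply parts 3 times (tabular method): alternate signs, differentiate u down to 0, integrate dv up.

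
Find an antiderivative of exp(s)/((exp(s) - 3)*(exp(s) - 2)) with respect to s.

Let u = e^s, du = e^s ds.
The integral becomes ∫ du/((u-3)(u-2)); decompose into partial fractions.

log(exp(s) - 3) - log(exp(s) - 2) + C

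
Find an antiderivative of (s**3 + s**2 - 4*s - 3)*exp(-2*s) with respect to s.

(-4*s**3 - 10*s**2 + 6*s + 15)*exp(-2*s)/8 + C

Use integration by parts with u = s**3 + s**2 - 4*s - 3, dv = exp(-2*s) ds, so v = -exp(-2*s)/2.
Apply parts 3 times (tabular method): alternate signs, differentiate u down to 0, integrate dv up.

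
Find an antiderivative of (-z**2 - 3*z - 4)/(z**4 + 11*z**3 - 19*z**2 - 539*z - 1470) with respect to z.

Factor the denominator: (z - 7)*(z + 5)*(z + 6)*(z + 7).
Partial-fraction decomposition: 8/(7*(z + 7)) - 22/(13*(z + 6)) + 7/(12*(z + 5)) - 37/(1092*(z - 7)).
Integrate each term: A/(z−a) contributes A·log|z−a|.

-37*log(z - 7)/1092 + 7*log(z + 5)/12 - 22*log(z + 6)/13 + 8*log(z + 7)/7 + C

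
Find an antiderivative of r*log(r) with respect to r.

r**2*log(r)/2 - r**2/4 + C

Use integration by parts with u = log(r), dv = r dr.
Then du = 1/r dr and v = r**2/2.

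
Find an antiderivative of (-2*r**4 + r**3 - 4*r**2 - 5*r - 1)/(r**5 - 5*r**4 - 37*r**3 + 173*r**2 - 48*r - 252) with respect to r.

-4691*log(r - 7)/2080 + 187*log(r - 3)/144 - 17*log(r - 2)/40 + log(r + 1)/160 - 2923*log(r + 6)/4680 + C

Factor the denominator: (r - 7)*(r - 3)*(r - 2)*(r + 1)*(r + 6).
Partial-fraction decomposition: -2923/(4680*(r + 6)) + 1/(160*(r + 1)) - 17/(40*(r - 2)) + 187/(144*(r - 3)) - 4691/(2080*(r - 7)).
Integrate each term: A/(r−a) contributes A·log|r−a|.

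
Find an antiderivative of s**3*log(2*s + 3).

Use integration by parts with u = log(2*s + 3), dv = s**3 ds.
Then du = 2/(2*s + 3) ds and v = s**4/4.

s**4*log(2*s + 3)/4 - s**4/16 + s**3/8 - 9*s**2/32 + 27*s/32 - 81*log(2*s + 3)/64 + C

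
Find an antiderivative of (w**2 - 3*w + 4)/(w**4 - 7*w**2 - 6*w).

-2*log(w)/3 + log(w - 3)/15 + 2*log(w + 1) - 7*log(w + 2)/5 + C

Factor the denominator: w*(w - 3)*(w + 1)*(w + 2).
Partial-fraction decomposition: -7/(5*(w + 2)) + 2/(w + 1) + 1/(15*(w - 3)) - 2/(3*w).
Integrate each term: A/(w−a) contributes A·log|w−a|.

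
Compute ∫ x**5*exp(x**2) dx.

(x**4 - 2*x**2 + 2)*exp(x**2)/2 + C

Let u = x², du = 2x dx; rewrite as (1/2)∫ u^2·exp(1u) du.
Now integrate by parts 2 times.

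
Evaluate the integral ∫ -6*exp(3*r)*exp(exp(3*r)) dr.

-2*exp(exp(3*r)) + C

Let u = exp(3*r), so du = (3*exp(3*r)) dr.
Rewriting, the integral becomes -2·∫ e^u du = -2·e^u.
Substituting back, u = exp(3*r).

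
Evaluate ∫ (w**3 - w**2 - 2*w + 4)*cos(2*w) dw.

Use integration by parts with u = w**3 - w**2 - 2*w + 4, dv = cos(2*w) dw, so v = sin(2*w)/2.
Apply parts 3 times (tabular method): alternate signs, differentiate u down to 0, integrate dv up.

w**3*sin(2*w)/2 - w**2*sin(2*w)/2 + 3*w**2*cos(2*w)/4 - 7*w*sin(2*w)/4 - w*cos(2*w)/2 + 9*sin(2*w)/4 - 7*cos(2*w)/8 + C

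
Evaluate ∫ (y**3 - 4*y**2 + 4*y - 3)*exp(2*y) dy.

Use integration by parts with u = y**3 - 4*y**2 + 4*y - 3, dv = exp(2*y) dy, so v = exp(2*y)/2.
Apply parts 3 times (tabular method): alternate signs, differentiate u down to 0, integrate dv up.

(4*y**3 - 22*y**2 + 38*y - 31)*exp(2*y)/8 + C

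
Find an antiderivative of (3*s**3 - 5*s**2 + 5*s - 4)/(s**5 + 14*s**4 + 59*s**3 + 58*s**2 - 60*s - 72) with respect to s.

Factor the denominator: (s - 1)*(s + 1)*(s + 2)*(s + 6)**2.
Partial-fraction decomposition: 8543/(9800*(s + 6)) + 431/(70*(s + 6)**2) - 29/(24*(s + 2)) + 17/(50*(s + 1)) - 1/(294*(s - 1)).
Integrate each term; A/(s−a) gives A·log|s−a|; A/(s−a)² gives −A/(s−a).

-log(s - 1)/294 + 17*log(s + 1)/50 - 29*log(s + 2)/24 + 8543*log(s + 6)/9800 - 431/(70*s + 420) + C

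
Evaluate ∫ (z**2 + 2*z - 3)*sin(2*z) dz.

Use integration by parts with u = z**2 + 2*z - 3, dv = sin(2*z) dz, so v = -cos(2*z)/2.
Apply parts 2 times (tabular method): alternate signs, differentiate u down to 0, integrate dv up.

-z**2*cos(2*z)/2 + z*sin(2*z)/2 - z*cos(2*z) + sin(2*z)/2 + 7*cos(2*z)/4 + C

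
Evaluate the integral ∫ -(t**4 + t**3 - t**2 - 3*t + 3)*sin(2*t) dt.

Use integration by parts with u = t**4 + t**3 - t**2 - 3*t + 3, dv = -sin(2*t) dt, so v = cos(2*t)/2.
Apply parts 4 times (tabular method): alternate signs, differentiate u down to 0, integrate dv up.

t**4*cos(2*t)/2 - t**3*sin(2*t) + t**3*cos(2*t)/2 - 3*t**2*sin(2*t)/4 - 2*t**2*cos(2*t) + 2*t*sin(2*t) - 9*t*cos(2*t)/4 + 9*sin(2*t)/8 + 5*cos(2*t)/2 + C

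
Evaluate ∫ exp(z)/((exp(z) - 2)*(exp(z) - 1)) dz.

Let u = e^z, du = e^z dz.
The integral becomes ∫ du/((u-2)(u-1)); decompose into partial fractions.

log(exp(z) - 2) - log(exp(z) - 1) + C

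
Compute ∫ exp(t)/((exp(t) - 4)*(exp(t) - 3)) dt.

log(exp(t) - 4) - log(exp(t) - 3) + C

Let u = e^t, du = e^t dt.
The integral becomes ∫ du/((u-4)(u-3)); decompose into partial fractions.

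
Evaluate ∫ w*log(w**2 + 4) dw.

Let u = w**2 + 4, so du = (2*w) dw.
The integral becomes (1/2)·∫ log(u) du; integrate by parts with u′=log(u), dv′=du.

w**2*log(w**2 + 4)/2 - w**2/2 + 2*log(w**2 + 4) + C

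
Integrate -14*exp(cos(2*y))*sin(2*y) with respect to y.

7*exp(cos(2*y)) + C

Let u = cos(2*y), so du = (-2*sin(2*y)) dy.
Rewriting, the integral becomes 7·∫ e^u du = 7·e^u.
Substituting back, u = cos(2*y).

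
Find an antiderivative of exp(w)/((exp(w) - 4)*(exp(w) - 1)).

Let u = e^w, du = e^w dw.
The integral becomes ∫ du/((u-1)(u-4)); decompose into partial fractions.

log(exp(w) - 4)/3 - log(exp(w) - 1)/3 + C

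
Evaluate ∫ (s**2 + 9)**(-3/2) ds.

Substitute s = 3·tan(θ), so ds = 3·sec(θ)^2 dθ and the radical becomes sqrt(s**2 + 9) = 3·sec(θ) by the Pythagorean identity.
Integrate the resulting trig expression in θ, then back-substitute tan(θ) = s/3, sec(θ) = sqrt(s**2 + 9)/3 (absorbing any constant into C).

s/(9*sqrt(s**2 + 9)) + C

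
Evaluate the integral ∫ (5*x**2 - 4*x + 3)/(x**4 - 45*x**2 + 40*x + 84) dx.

159*log(x - 6)/364 - 5*log(x - 2)/36 + 2*log(x + 1)/21 - 46*log(x + 7)/117 + C

Factor the denominator: (x - 6)*(x - 2)*(x + 1)*(x + 7).
Partial-fraction decomposition: -46/(117*(x + 7)) + 2/(21*(x + 1)) - 5/(36*(x - 2)) + 159/(364*(x - 6)).
Integrate each term: A/(x−a) contributes A·log|x−a|.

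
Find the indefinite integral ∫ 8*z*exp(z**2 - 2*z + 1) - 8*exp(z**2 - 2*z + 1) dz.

Let u = z**2 - 2*z + 1, so du = (2*z - 2) dz.
Rewriting, the integral becomes 4·∫ e^u du = 4·e^u.
Substituting back, u = z**2 - 2*z + 1.

4*exp(z**2 - 2*z + 1) + C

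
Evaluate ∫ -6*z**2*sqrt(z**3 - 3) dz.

Let u = z**3 - 3, so du = (3*z**2) dz.
Rewriting, the integral becomes -2·∫ √u du = -2·(2/3)u^(3/2).
Substituting back, u = z**3 - 3.

-4*(z**3 - 3)**(3/2)/3 + C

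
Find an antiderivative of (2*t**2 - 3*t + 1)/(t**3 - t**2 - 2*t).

-log(t)/2 + log(t - 2)/2 + 2*log(t + 1) + C

Factor the denominator: t*(t - 2)*(t + 1).
Partial-fraction decomposition: 2/(t + 1) + 1/(2*(t - 2)) - 1/(2*t).
Integrate each term: A/(t−a) contributes A·log|t−a|.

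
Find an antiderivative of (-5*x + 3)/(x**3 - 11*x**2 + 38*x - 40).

-22*log(x - 5)/3 + 17*log(x - 4)/2 - 7*log(x - 2)/6 + C

Factor the denominator: (x - 5)*(x - 4)*(x - 2).
Partial-fraction decomposition: -7/(6*(x - 2)) + 17/(2*(x - 4)) - 22/(3*(x - 5)).
Integrate each term: A/(x−a) contributes A·log|x−a|.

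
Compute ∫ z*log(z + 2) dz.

z**2*log(z + 2)/2 - z**2/4 + z - 2*log(z + 2) + C

Use integration by parts with u = log(z + 2), dv = z dz.
Then du = 1/(z + 2) dz and v = z**2/2.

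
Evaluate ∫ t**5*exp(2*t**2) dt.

(2*t**4 - 2*t**2 + 1)*exp(2*t**2)/8 + C

Let u = t², du = 2t dt; rewrite as (1/2)∫ u^2·exp(2u) du.
Now integrate by parts 2 times.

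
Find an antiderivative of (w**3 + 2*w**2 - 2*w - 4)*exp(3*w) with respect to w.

Use integration by parts with u = w**3 + 2*w**2 - 2*w - 4, dv = exp(3*w) dw, so v = exp(3*w)/3.
Apply parts 3 times (tabular method): alternate signs, differentiate u down to 0, integrate dv up.

(9*w**3 + 9*w**2 - 24*w - 28)*exp(3*w)/27 + C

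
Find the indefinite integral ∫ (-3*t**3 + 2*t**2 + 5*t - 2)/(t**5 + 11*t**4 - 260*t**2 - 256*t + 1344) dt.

Factor the denominator: (t - 4)*(t - 2)*(t + 4)*(t + 6)*(t + 7).
Partial-fraction decomposition: 1090/(297*(t + 7)) - 43/(10*(t + 6)) + 101/(144*(t + 4)) + 1/(108*(t - 2)) - 71/(880*(t - 4)).
Integrate each term: A/(t−a) contributes A·log|t−a|.

-71*log(t - 4)/880 + log(t - 2)/108 + 101*log(t + 4)/144 - 43*log(t + 6)/10 + 1090*log(t + 7)/297 + C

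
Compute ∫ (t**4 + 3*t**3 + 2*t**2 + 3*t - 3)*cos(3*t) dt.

t**4*sin(3*t)/3 + t**3*sin(3*t) + 4*t**3*cos(3*t)/9 + 2*t**2*sin(3*t)/9 + t**2*cos(3*t) + t*sin(3*t)/3 + 4*t*cos(3*t)/27 - 85*sin(3*t)/81 + cos(3*t)/9 + C

Use integration by parts with u = t**4 + 3*t**3 + 2*t**2 + 3*t - 3, dv = cos(3*t) dt, so v = sin(3*t)/3.
Apply parts 4 times (tabular method): alternate signs, differentiate u down to 0, integrate dv up.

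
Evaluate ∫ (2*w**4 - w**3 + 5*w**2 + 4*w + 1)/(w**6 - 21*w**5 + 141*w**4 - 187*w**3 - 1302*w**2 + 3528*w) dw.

log(w)/3528 - 1005713*log(w - 7)/44100 + 2581*log(w - 6)/108 - 545*log(w - 4)/504 - 223*log(w + 3)/18900 - 4733/(210*w - 1470) + C

Factor the denominator: w*(w - 7)**2*(w - 6)*(w - 4)*(w + 3).
Partial-fraction decomposition: -223/(18900*(w + 3)) - 545/(504*(w - 4)) + 2581/(108*(w - 6)) - 1005713/(44100*(w - 7)) + 4733/(210*(w - 7)**2) + 1/(3528*w).
Integrate each term; A/(w−a) gives A·log|w−a|; A/(w−a)² gives −A/(w−a).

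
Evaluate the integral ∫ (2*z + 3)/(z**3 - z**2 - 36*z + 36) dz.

log(z - 6)/4 - log(z - 1)/7 - 3*log(z + 6)/28 + C

Factor the denominator: (z - 6)*(z - 1)*(z + 6).
Partial-fraction decomposition: -3/(28*(z + 6)) - 1/(7*(z - 1)) + 1/(4*(z - 6)).
Integrate each term: A/(z−a) contributes A·log|z−a|.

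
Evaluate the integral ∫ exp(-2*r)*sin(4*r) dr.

-exp(-2*r)*sin(4*r)/10 - exp(-2*r)*cos(4*r)/5 + C

Let I denote the integral. Integrate by parts with u = sin(4*r), dv = exp(-2*r) dr, so v = -exp(-2*r)/2: I = -exp(-2*r)*sin(4*r)/2 + 2·∫ exp(-2*r)*cos(4*r) dr.
Apply parts again with u = cos(4*r), dv = exp(-2*r) dr: ∫ exp(-2*r)*cos(4*r) dr = -exp(-2*r)*cos(4*r)/2 − 2·I. Substituting back brings back I: I = -exp(-2*r)*sin(4*r)/2 - exp(-2*r)*cos(4*r) − 4·I.
Solving for I: (1 + 4)·I equals the remaining terms, so I = (1/5)·(-exp(-2*r)*sin(4*r)/2 - exp(-2*r)*cos(4*r)).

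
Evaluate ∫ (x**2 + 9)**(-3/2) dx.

Substitute x = 3·tan(θ), so dx = 3·sec(θ)^2 dθ and the radical becomes sqrt(x**2 + 9) = 3·sec(θ) by the Pythagorean identity.
Integrate the resulting trig expression in θ, then back-substitute tan(θ) = x/3, sec(θ) = sqrt(x**2 + 9)/3 (absorbing any constant into C).

x/(9*sqrt(x**2 + 9)) + C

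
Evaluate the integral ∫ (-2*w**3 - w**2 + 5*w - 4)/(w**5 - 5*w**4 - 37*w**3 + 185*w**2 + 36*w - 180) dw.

Factor the denominator: (w - 6)*(w - 5)*(w - 1)*(w + 1)*(w + 6).
Partial-fraction decomposition: 181/(2310*(w + 6)) + 2/(105*(w + 1)) - 1/(140*(w - 1)) + 127/(132*(w - 5)) - 221/(210*(w - 6)).
Integrate each term: A/(w−a) contributes A·log|w−a|.

-221*log(w - 6)/210 + 127*log(w - 5)/132 - log(w - 1)/140 + 2*log(w + 1)/105 + 181*log(w + 6)/2310 + C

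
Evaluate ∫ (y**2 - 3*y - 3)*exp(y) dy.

Use integration by parts with u = y**2 - 3*y - 3, dv = exp(y) dy, so v = exp(y).
Apply parts 2 times (tabular method): alternate signs, differentiate u down to 0, integrate dv up.

(y**2 - 5*y + 2)*exp(y) + C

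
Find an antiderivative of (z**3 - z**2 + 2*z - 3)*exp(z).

Use integration by parts with u = z**3 - z**2 + 2*z - 3, dv = exp(z) dz, so v = exp(z).
Apply parts 3 times (tabular method): alternate signs, differentiate u down to 0, integrate dv up.

(z**3 - 4*z**2 + 10*z - 13)*exp(z) + C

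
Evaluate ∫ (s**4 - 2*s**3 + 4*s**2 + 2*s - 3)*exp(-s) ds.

(-s**4 - 2*s**3 - 10*s**2 - 22*s - 19)*exp(-s) + C

Use integration by parts with u = s**4 - 2*s**3 + 4*s**2 + 2*s - 3, dv = exp(-s) ds, so v = -exp(-s).
Apply parts 4 times (tabular method): alternate signs, differentiate u down to 0, integrate dv up.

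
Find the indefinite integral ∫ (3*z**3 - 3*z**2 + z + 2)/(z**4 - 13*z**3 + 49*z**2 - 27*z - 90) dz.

548*log(z - 6)/21 - 307*log(z - 5)/12 + 59*log(z - 3)/24 + 5*log(z + 1)/168 + C

Factor the denominator: (z - 6)*(z - 5)*(z - 3)*(z + 1).
Partial-fraction decomposition: 5/(168*(z + 1)) + 59/(24*(z - 3)) - 307/(12*(z - 5)) + 548/(21*(z - 6)).
Integrate each term: A/(z−a) contributes A·log|z−a|.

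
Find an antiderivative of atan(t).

Use integration by parts with u = arctan(t), dv = dt.
Then du = 1/(t**2 + 1) dt.

t*atan(t) - log(t**2 + 1)/2 + C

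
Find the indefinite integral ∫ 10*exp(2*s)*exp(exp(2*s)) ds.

Let u = exp(2*s), so du = (2*exp(2*s)) ds.
Rewriting, the integral becomes 5·∫ e^u du = 5·e^u.
Substituting back, u = exp(2*s).

5*exp(exp(2*s)) + C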